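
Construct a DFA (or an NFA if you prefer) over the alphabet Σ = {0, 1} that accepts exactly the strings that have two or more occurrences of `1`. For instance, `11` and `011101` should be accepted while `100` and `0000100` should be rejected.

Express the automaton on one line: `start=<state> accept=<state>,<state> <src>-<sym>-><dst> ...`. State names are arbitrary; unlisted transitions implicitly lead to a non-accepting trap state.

start=q0 accept=q2,q3 q0-0->q0 q0-1->q1 q1-0->q1 q1-1->q2 q2-0->q2 q2-1->q3 q3-0->q3 q3-1->q3

Only the number of `1`s matters, and only up to 3. Make a chain q0 → q1 → q2 → q3 advanced by each `1` (with q3 absorbing); every other symbol self-loops. The accepting set is {q2, q3}.
A 4-state machine:
        0   1  
>  q0   q0  q1 
   q1   q1  q2 
 * q2   q2  q3 
 * q3   q3  q3 
(> = start, * = accepting)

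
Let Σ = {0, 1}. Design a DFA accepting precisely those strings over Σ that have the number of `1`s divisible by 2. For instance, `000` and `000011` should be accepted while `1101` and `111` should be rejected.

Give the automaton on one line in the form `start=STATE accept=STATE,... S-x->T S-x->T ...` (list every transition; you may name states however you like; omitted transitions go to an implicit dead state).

Keep the running count of `1`s modulo 2: each `1` advances along the cycle s0 → s1 → s0 while other symbols loop. Accept at s0.
With 2 states:
        0   1  
>* s0   s0  s1 
   s1   s1  s0 
(> = start, * = accepting)

start=s0 accept=s0 s0-0->s0 s0-1->s1 s1-0->s1 s1-1->s0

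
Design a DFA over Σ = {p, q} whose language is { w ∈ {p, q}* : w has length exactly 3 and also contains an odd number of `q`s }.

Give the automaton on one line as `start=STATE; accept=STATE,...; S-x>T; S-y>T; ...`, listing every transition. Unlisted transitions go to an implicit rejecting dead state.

Handle the two conditions separately and then intersect. The first has 5 states tracking the input length, saturating at 4; the second has 2 states tracking the count of `q`s modulo 2. A product state is a pair (one from each), accepting exactly when both do. Minimizing collapses redundant product states.
7 states suffice.
        p   q  
>  S0   S1  S2 
   S1   S3  S4 
   S2   S4  S3 
   S3   S5  S6 
   S4   S6  S5 
   S5   S5  S5 
 * S6   S5  S5 
(> = start, * = accepting)

start=S0; accept=S6; S0-p>S1; S0-q>S2; S1-p>S3; S1-q>S4; S2-p>S4; S2-q>S3; S3-p>S5; S3-q>S6; S4-p>S6; S4-q>S5; S5-p>S5; S5-q>S5; S6-p>S5; S6-q>S5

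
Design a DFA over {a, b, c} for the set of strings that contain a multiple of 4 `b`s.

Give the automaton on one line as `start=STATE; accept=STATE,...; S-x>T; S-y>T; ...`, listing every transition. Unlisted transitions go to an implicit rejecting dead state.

start=q0; accept=q0; q0-a>q0; q0-b>q1; q0-c>q0; q1-a>q1; q1-b>q2; q1-c>q1; q2-a>q2; q2-b>q3; q2-c>q2; q3-a>q3; q3-b>q0; q3-c>q3

The only thing that matters is how many `b`s have appeared, reduced mod 4. Use one state per residue: q0 for 0, …, q3 for 3. Reading `b` moves to the next residue; anything else stays put. q0 is accepting.
4 states suffice.
        a   b   c  
>* q0   q0  q1  q0 
   q1   q1  q2  q1 
   q2   q2  q3  q2 
   q3   q3  q0  q3 
(> = start, * = accepting)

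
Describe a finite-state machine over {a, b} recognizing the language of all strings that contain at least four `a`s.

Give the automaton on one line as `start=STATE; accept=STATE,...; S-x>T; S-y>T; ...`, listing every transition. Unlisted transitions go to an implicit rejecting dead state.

Count `a`s, saturating at 5: states q0 through q4 mean 0 through 4 `a`s seen; q5 means more than 4. Each `a` increments (capped at q5); other symbols loop. Accept from {q4, q5}.
6 states suffice.
        a   b  
>  q0   q1  q0 
   q1   q2  q1 
   q2   q3  q2 
   q3   q4  q3 
 * q4   q5  q4 
 * q5   q5  q5 
(> = start, * = accepting)

start=q0; accept=q4,q5; q0-a>q1; q0-b>q0; q1-a>q2; q1-b>q1; q2-a>q3; q2-b>q2; q3-a>q4; q3-b>q3; q4-a>q5; q4-b>q4; q5-a>q5; q5-b>q5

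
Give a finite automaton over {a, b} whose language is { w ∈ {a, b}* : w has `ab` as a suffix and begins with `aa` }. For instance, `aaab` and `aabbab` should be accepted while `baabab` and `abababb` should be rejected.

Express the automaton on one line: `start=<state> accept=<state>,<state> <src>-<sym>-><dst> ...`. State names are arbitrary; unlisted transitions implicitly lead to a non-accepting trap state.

Handle the two conditions separately and then intersect. One (3 states) tracks how much of the suffix `ab` has currently been matched; the other (4 states) tracks whether the input so far still matches the prefix `aa`. Each combined state is a pair, one component from each; accept when both components accept.
8 states suffice.
        a   b  
>  S0   S1  S2 
   S1   S3  S4 
   S2   S5  S2 
   S3   S3  S6 
   S4   S5  S2 
   S5   S5  S4 
 * S6   S3  S7 
   S7   S3  S7 
(> = start, * = accepting)

start=S0 accept=S6 S0-a->S1 S0-b->S2 S1-a->S3 S1-b->S4 S2-a->S5 S2-b->S2 S3-a->S3 S3-b->S6 S4-a->S5 S4-b->S2 S5-a->S5 S5-b->S4 S6-a->S3 S6-b->S7 S7-a->S3 S7-b->S7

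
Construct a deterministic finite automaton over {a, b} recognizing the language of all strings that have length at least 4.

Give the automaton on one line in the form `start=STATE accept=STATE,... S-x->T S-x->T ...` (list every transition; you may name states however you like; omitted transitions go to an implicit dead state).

Count input length up to 5: every symbol moves from s0 toward s5, which means 'more than 4' and absorbs. Accept from {s4, s5}.
A 6-state machine:
        a   b  
>  s0   s1  s1 
   s1   s2  s2 
   s2   s3  s3 
   s3   s4  s4 
 * s4   s5  s5 
 * s5   s5  s5 
(> = start, * = accepting)

start=s0 accept=s4,s5 s0-a->s1 s0-b->s1 s1-a->s2 s1-b->s2 s2-a->s3 s2-b->s3 s3-a->s4 s3-b->s4 s4-a->s5 s4-b->s5 s5-a->s5 s5-b->s5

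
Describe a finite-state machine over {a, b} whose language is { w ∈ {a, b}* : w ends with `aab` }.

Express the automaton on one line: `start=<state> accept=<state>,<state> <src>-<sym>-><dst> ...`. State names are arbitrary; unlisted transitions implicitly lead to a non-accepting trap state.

Remember how much of `aab` the current input suffix matches. State q0 means no match yet; q1 means the last symbol is `a`; q2 means the last 2 symbols are `aa`; q3 means the last 3 symbols are `aab`. Only q3 accepts. On a mismatch, fall back to the longest proper suffix that is still a prefix of `aab`.
        a   b  
>  q0   q1  q0 
   q1   q2  q0 
   q2   q2  q3 
 * q3   q1  q0 
(> = start, * = accepting)

start=q0 accept=q3 q0-a->q1 q0-b->q0 q1-a->q2 q1-b->q0 q2-a->q2 q2-b->q3 q3-a->q1 q3-b->q0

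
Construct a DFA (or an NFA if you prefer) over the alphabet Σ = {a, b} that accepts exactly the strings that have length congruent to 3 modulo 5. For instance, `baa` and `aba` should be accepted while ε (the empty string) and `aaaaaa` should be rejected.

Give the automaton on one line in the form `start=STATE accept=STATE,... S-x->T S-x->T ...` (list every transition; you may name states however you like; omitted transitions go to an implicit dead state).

Count input length modulo 5: every symbol advances one step around the cycle S0 → S1 → S2 → S3 → S4 → S0. Accept at S3.
A 5-state machine:
        a   b  
>  S0   S1  S1 
   S1   S2  S2 
   S2   S3  S3 
 * S3   S4  S4 
   S4   S0  S0 
(> = start, * = accepting)

start=S0 accept=S3 S0-a->S1 S0-b->S1 S1-a->S2 S1-b->S2 S2-a->S3 S2-b->S3 S3-a->S4 S3-b->S4 S4-a->S0 S4-b->S0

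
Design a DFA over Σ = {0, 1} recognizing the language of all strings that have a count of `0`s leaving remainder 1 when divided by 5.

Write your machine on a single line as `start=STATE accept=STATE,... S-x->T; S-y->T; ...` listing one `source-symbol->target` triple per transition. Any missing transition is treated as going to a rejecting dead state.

Keep the running count of `0`s modulo 5: each `0` advances along the cycle A → B → C → D → E → A while other symbols loop. Accept at B.
With 5 states:
       0  1 
>  A   B  A 
 * B   C  B 
   C   D  C 
   D   E  D 
   E   A  E 
(> = start, * = accepting)

start=A; accept=B; A-0->B; A-1->A; B-0->C; B-1->B; C-0->D; C-1->C; D-0->E; D-1->D; E-0->A; E-1->E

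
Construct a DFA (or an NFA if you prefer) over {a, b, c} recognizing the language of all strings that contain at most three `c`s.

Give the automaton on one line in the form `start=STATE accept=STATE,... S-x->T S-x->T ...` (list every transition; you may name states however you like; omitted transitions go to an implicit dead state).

Count `c`s, saturating at 4: states S0 through S3 mean 0 through 3 `c`s seen; S4 means more than 3. Each `c` increments (capped at S4); other symbols loop. Accept from {S0, S1, S2, S3}.
5 states suffice.
        a   b   c  
>* S0   S0  S0  S1 
 * S1   S1  S1  S2 
 * S2   S2  S2  S3 
 * S3   S3  S3  S4 
   S4   S4  S4  S4 
(> = start, * = accepting)

start=S0 accept=S0,S1,S2,S3 S0-a->S0 S0-b->S0 S0-c->S1 S1-a->S1 S1-b->S1 S1-c->S2 S2-a->S2 S2-b->S2 S2-c->S3 S3-a->S3 S3-b->S3 S3-c->S4 S4-a->S4 S4-b->S4 S4-c->S4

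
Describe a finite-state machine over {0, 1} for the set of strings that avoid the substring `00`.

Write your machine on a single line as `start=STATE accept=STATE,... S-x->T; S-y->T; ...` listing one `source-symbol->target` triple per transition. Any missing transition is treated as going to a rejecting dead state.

This is the complement of 'contains `00`'. Use the same substring-matching states — S0 through S2 holding how much of `00` has just been matched — but flip the accepting set: everything except the trap S2 accepts.
With 3 states:
        0   1  
>* S0   S1  S0 
 * S1   S2  S0 
   S2   S2  S2 
(> = start, * = accepting)

start=S0; accept=S0,S1; S0-0->S1; S0-1->S0; S1-0->S2; S1-1->S0; S2-0->S2; S2-1->S2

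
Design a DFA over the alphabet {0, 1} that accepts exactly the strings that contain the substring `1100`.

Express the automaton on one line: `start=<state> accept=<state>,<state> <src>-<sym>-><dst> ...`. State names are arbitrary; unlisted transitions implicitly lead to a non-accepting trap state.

start=q0 accept=q4 q0-0->q0 q0-1->q1 q1-0->q0 q1-1->q2 q2-0->q3 q2-1->q2 q3-0->q4 q3-1->q1 q4-0->q4 q4-1->q4

States q0..q3 record the length of the longest prefix of `1100` that matches the current input suffix. Reaching q4 means `1100` has been seen, and we stay there forever. Accept from q4.
With 5 states:
        0   1  
>  q0   q0  q1 
   q1   q0  q2 
   q2   q3  q2 
   q3   q4  q1 
 * q4   q4  q4 
(> = start, * = accepting)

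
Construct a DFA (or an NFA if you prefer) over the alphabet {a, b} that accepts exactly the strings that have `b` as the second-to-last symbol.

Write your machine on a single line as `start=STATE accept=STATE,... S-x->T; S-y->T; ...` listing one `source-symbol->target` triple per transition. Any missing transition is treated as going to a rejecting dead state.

start=S0; accept=S5,S6; S0-a->S1; S0-b->S2; S1-a->S3; S1-b->S4; S2-a->S5; S2-b->S6; S3-a->S3; S3-b->S4; S4-a->S5; S4-b->S6; S5-a->S3; S5-b->S4; S6-a->S5; S6-b->S6

A DFA must remember the last 2 symbols (since which symbol is second-to-last isn't known until the input ends). Use one state per possible window of the last ≤2 symbols; accept from those whose window starts with `b`.
        a   b  
>  S0   S1  S2 
   S1   S3  S4 
   S2   S5  S6 
   S3   S3  S4 
   S4   S5  S6 
 * S5   S3  S4 
 * S6   S5  S6 
(> = start, * = accepting)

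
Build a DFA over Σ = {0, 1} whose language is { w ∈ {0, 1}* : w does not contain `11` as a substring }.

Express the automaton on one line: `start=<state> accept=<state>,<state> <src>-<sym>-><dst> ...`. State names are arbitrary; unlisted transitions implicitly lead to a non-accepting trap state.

start=q0 accept=q0,q1 q0-0->q0 q0-1->q1 q1-0->q0 q1-1->q2 q2-0->q2 q2-1->q2

This is the complement of 'contains `11`'. Use the same substring-matching states — q0 through q2 holding how much of `11` has just been matched — but flip the accepting set: everything except the trap q2 accepts.
With 3 states:
        0   1  
>* q0   q0  q1 
 * q1   q0  q2 
   q2   q2  q2 
(> = start, * = accepting)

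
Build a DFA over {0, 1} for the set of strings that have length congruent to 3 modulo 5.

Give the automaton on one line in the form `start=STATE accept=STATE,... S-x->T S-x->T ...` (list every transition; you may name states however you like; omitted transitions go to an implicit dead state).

Only the length mod 5 matters, so use a 5-cycle: from any state, every input symbol moves to the next state, wrapping s4 back to s0. Mark s3 accepting.
A 5-state machine:
        0   1  
>  s0   s1  s1 
   s1   s2  s2 
   s2   s3  s3 
 * s3   s4  s4 
   s4   s0  s0 
(> = start, * = accepting)

start=s0 accept=s3 s0-0->s1 s0-1->s1 s1-0->s2 s1-1->s2 s2-0->s3 s2-1->s3 s3-0->s4 s3-1->s4 s4-0->s0 s4-1->s0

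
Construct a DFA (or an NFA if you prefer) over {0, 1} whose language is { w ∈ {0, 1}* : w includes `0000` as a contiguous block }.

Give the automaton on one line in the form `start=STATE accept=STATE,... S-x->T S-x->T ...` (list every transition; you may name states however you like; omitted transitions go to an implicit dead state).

start=q0 accept=q4 q0-0->q1 q0-1->q0 q1-0->q2 q1-1->q0 q2-0->q3 q2-1->q0 q3-0->q4 q3-1->q0 q4-0->q4 q4-1->q4

Track how much of `0000` has been matched so far: state q0 is no progress, q4 is the absorbing accept state reached once `0000` has occurred. Intermediate states record partial matches; on a mismatch, fall back to the longest reusable overlap.
With 5 states:
        0   1  
>  q0   q1  q0 
   q1   q2  q0 
   q2   q3  q0 
   q3   q4  q0 
 * q4   q4  q4 
(> = start, * = accepting)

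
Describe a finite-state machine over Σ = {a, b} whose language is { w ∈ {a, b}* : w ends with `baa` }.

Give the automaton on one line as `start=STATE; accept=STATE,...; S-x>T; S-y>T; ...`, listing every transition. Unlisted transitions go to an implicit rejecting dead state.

start=S0; accept=S3; S0-a>S0; S0-b>S1; S1-a>S2; S1-b>S1; S2-a>S3; S2-b>S1; S3-a>S0; S3-b>S1

Remember how much of `baa` the current input suffix matches. State S0 means no match yet; S1 means the last symbol is `b`; S2 means the last 2 symbols are `ba`; S3 means the last 3 symbols are `baa`. Only S3 accepts. On a mismatch, fall back to the longest proper suffix that is still a prefix of `baa`.
        a   b  
>  S0   S0  S1 
   S1   S2  S1 
   S2   S3  S1 
 * S3   S0  S1 
(> = start, * = accepting)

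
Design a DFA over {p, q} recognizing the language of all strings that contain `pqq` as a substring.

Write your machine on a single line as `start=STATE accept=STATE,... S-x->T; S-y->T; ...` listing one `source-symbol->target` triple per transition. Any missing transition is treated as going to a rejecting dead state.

start=s0; accept=s3; s0-p->s1; s0-q->s0; s1-p->s1; s1-q->s2; s2-p->s1; s2-q->s3; s3-p->s3; s3-q->s3

Track how much of `pqq` has been matched so far: state s0 is no progress, s3 is the absorbing accept state reached once `pqq` has occurred. Intermediate states record partial matches; on a mismatch, fall back to the longest reusable overlap.
A 4-state machine:
        p   q  
>  s0   s1  s0 
   s1   s1  s2 
   s2   s1  s3 
 * s3   s3  s3 
(> = start, * = accepting)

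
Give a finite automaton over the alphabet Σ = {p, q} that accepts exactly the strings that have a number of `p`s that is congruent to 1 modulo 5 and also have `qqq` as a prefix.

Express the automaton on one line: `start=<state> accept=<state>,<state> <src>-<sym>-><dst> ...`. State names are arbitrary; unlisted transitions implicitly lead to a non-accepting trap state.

start=S0 accept=S8 S0-p->S1 S0-q->S2 S1-p->S3 S1-q->S1 S2-p->S1 S2-q->S4 S3-p->S5 S3-q->S3 S4-p->S1 S4-q->S6 S5-p->S7 S5-q->S5 S6-p->S8 S6-q->S6 S7-p->S9 S7-q->S7 S8-p->S10 S8-q->S8 S9-p->S1 S9-q->S9 S10-p->S11 S10-q->S10 S11-p->S12 S11-q->S11 S12-p->S6 S12-q->S12

Handle the two conditions separately and then intersect. The first has 5 states tracking the count of `p`s modulo 5; the second has 5 states tracking whether the input so far still matches the prefix `qqq`. A product state is a pair (one from each), accepting exactly when both do.
13 states suffice.
          p    q  
>  S0     S1   S2 
   S1     S3   S1 
   S2     S1   S4 
   S3     S5   S3 
   S4     S1   S6 
   S5     S7   S5 
   S6     S8   S6 
   S7     S9   S7 
 * S8    S10   S8 
   S9     S1   S9 
   S10   S11  S10 
   S11   S12  S11 
   S12    S6  S12 
(> = start, * = accepting)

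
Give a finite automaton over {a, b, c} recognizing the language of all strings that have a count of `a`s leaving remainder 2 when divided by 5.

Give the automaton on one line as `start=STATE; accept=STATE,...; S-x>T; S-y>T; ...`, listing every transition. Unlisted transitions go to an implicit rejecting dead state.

start=s0; accept=s2; s0-a>s1; s0-b>s0; s0-c>s0; s1-a>s2; s1-b>s1; s1-c>s1; s2-a>s3; s2-b>s2; s2-c>s2; s3-a>s4; s3-b>s3; s3-c>s3; s4-a>s0; s4-b>s4; s4-c>s4

The only thing that matters is how many `a`s have appeared, reduced mod 5. Use one state per residue: s0 for 0, …, s4 for 4. Reading `a` moves to the next residue; anything else stays put. s2 is accepting.
5 states suffice.
        a   b   c  
>  s0   s1  s0  s0 
   s1   s2  s1  s1 
 * s2   s3  s2  s2 
   s3   s4  s3  s3 
   s4   s0  s4  s4 
(> = start, * = accepting)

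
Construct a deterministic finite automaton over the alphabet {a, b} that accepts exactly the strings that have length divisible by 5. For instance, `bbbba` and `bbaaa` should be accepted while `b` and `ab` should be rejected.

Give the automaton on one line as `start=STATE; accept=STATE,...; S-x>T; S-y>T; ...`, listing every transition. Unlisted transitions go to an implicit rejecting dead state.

Only the length mod 5 matters, so use a 5-cycle: from any state, every input symbol moves to the next state, wrapping q4 back to q0. Mark q0 accepting.
5 states suffice.
        a   b  
>* q0   q1  q1 
   q1   q2  q2 
   q2   q3  q3 
   q3   q4  q4 
   q4   q0  q0 
(> = start, * = accepting)

start=q0; accept=q0; q0-a>q1; q0-b>q1; q1-a>q2; q1-b>q2; q2-a>q3; q2-b>q3; q3-a>q4; q3-b>q4; q4-a>q0; q4-b>q0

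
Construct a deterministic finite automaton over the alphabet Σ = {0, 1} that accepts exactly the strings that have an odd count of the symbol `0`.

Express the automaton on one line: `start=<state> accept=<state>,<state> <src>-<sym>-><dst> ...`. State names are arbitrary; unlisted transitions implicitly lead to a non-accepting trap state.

The only thing that matters is how many `0`s have appeared, reduced mod 2. Use one state per residue: A for 0, …, B for 1. Reading `0` moves to the next residue; anything else stays put. B is accepting.
With 2 states:
       0  1 
>  A   B  A 
 * B   A  B 
(> = start, * = accepting)

start=A accept=B A-0->B A-1->A B-0->A B-1->B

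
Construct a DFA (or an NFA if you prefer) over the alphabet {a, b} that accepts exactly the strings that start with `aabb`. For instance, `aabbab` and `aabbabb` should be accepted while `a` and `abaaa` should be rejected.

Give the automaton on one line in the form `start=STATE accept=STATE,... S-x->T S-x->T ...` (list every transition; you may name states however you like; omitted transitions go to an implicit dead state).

start=S0 accept=S4 S0-a->S1 S0-b->S5 S1-a->S2 S1-b->S5 S2-a->S5 S2-b->S3 S3-a->S5 S3-b->S4 S4-a->S4 S4-b->S4 S5-a->S5 S5-b->S5

Walk along `aabb` while the input agrees: from S0 take `a` to S1, and so on. Any deviation drops to the rejecting sink S5. Once S4 is reached the prefix is confirmed and every continuation is accepted.
A 6-state machine:
        a   b  
>  S0   S1  S5 
   S1   S2  S5 
   S2   S5  S3 
   S3   S5  S4 
 * S4   S4  S4 
   S5   S5  S5 
(> = start, * = accepting)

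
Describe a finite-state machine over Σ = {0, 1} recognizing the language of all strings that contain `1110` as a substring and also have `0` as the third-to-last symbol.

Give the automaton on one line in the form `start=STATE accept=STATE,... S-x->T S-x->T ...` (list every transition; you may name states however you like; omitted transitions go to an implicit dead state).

Run two small machines in parallel and take their product. One (5 states) tracks whether and how much of `1110` has been seen; the other (15 states) tracks the last 3 symbols read. Each combined state is a pair, one component from each; accept when both components accept. Minimizing collapses redundant product states.
11 states suffice.
          0    1  
>  s0     s0   s1 
   s1     s0   s2 
   s2     s0   s3 
   s3     s4   s3 
   s4     s5   s6 
   s5     s7   s8 
   s6     s9  s10 
 * s7     s7   s8 
 * s8     s9  s10 
 * s9     s5   s6 
 * s10    s4   s3 
(> = start, * = accepting)

start=s0 accept=s7,s8,s9,s10 s0-0->s0 s0-1->s1 s1-0->s0 s1-1->s2 s2-0->s0 s2-1->s3 s3-0->s4 s3-1->s3 s4-0->s5 s4-1->s6 s5-0->s7 s5-1->s8 s6-0->s9 s6-1->s10 s7-0->s7 s7-1->s8 s8-0->s9 s8-1->s10 s9-0->s5 s9-1->s6 s10-0->s4 s10-1->s3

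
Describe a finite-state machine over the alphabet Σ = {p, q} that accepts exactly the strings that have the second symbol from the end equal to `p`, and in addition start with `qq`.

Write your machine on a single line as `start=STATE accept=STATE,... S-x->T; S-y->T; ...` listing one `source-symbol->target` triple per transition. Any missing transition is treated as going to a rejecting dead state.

start=S0; accept=S5,S6; S0-p->S1; S0-q->S2; S1-p->S1; S1-q->S1; S2-p->S1; S2-q->S3; S3-p->S4; S3-q->S3; S4-p->S5; S4-q->S6; S5-p->S5; S5-q->S6; S6-p->S4; S6-q->S3

Build one automaton per condition and run them in lockstep. The first has 7 states tracking the last 2 symbols read; the second has 4 states tracking whether the input so far still matches the prefix `qq`. A product state is a pair (one from each), accepting exactly when both do. Equivalent product states are then merged.
        p   q  
>  S0   S1  S2 
   S1   S1  S1 
   S2   S1  S3 
   S3   S4  S3 
   S4   S5  S6 
 * S5   S5  S6 
 * S6   S4  S3 
(> = start, * = accepting)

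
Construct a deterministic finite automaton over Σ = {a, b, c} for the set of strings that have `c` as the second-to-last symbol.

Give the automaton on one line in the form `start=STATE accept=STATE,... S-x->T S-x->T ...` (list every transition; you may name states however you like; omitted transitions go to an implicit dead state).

start=q0 accept=q10,q11,q12 q0-a->q1 q0-b->q2 q0-c->q3 q1-a->q4 q1-b->q5 q1-c->q6 q2-a->q7 q2-b->q8 q2-c->q9 q3-a->q10 q3-b->q11 q3-c->q12 q4-a->q4 q4-b->q5 q4-c->q6 q5-a->q7 q5-b->q8 q5-c->q9 q6-a->q10 q6-b->q11 q6-c->q12 q7-a->q4 q7-b->q5 q7-c->q6 q8-a->q7 q8-b->q8 q8-c->q9 q9-a->q10 q9-b->q11 q9-c->q12 q10-a->q4 q10-b->q5 q10-c->q6 q11-a->q7 q11-b->q8 q11-c->q9 q12-a->q10 q12-b->q11 q12-c->q12

Because acceptance depends on a position counted from the end, the machine has to buffer the most recent 2 symbols. Make each state the string of the last up-to-2 symbols read; on input `x` shift the window left and append `x`. Accept when the buffered window has length 2 and begins with `c`.
13 states suffice.
          a    b    c  
>  q0     q1   q2   q3 
   q1     q4   q5   q6 
   q2     q7   q8   q9 
   q3    q10  q11  q12 
   q4     q4   q5   q6 
   q5     q7   q8   q9 
   q6    q10  q11  q12 
   q7     q4   q5   q6 
   q8     q7   q8   q9 
   q9    q10  q11  q12 
 * q10    q4   q5   q6 
 * q11    q7   q8   q9 
 * q12   q10  q11  q12 
(> = start, * = accepting)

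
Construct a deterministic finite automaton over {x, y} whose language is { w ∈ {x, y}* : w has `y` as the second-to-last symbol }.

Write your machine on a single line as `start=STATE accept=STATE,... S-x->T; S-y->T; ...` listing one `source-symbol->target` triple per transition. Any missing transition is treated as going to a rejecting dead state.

start=s0; accept=s5,s6; s0-x->s1; s0-y->s2; s1-x->s3; s1-y->s4; s2-x->s5; s2-y->s6; s3-x->s3; s3-y->s4; s4-x->s5; s4-y->s6; s5-x->s3; s5-y->s4; s6-x->s5; s6-y->s6

A DFA must remember the last 2 symbols (since which symbol is second-to-last isn't known until the input ends). Use one state per possible window of the last ≤2 symbols; accept from those whose window starts with `y`.
A 7-state machine:
        x   y  
>  s0   s1  s2 
   s1   s3  s4 
   s2   s5  s6 
   s3   s3  s4 
   s4   s5  s6 
 * s5   s3  s4 
 * s6   s5  s6 
(> = start, * = accepting)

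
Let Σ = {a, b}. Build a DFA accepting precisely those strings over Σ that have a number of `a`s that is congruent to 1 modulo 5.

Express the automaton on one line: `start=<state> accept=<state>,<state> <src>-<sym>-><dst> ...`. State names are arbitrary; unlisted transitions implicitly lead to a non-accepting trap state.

Keep the running count of `a`s modulo 5: each `a` advances along the cycle q0 → q1 → q2 → q3 → q4 → q0 while other symbols loop. Accept at q1.
        a   b  
>  q0   q1  q0 
 * q1   q2  q1 
   q2   q3  q2 
   q3   q4  q3 
   q4   q0  q4 
(> = start, * = accepting)

start=q0 accept=q1 q0-a->q1 q0-b->q0 q1-a->q2 q1-b->q1 q2-a->q3 q2-b->q2 q3-a->q4 q3-b->q3 q4-a->q0 q4-b->q4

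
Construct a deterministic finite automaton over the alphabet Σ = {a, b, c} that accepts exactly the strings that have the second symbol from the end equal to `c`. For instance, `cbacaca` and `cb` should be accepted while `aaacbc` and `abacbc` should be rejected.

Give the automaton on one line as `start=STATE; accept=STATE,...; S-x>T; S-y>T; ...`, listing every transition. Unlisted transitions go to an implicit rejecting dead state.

Because acceptance depends on a position counted from the end, the machine has to buffer the most recent 2 symbols. Make each state the string of the last up-to-2 symbols read; on input `x` shift the window left and append `x`. Accept when the buffered window has length 2 and begins with `c`.
          a    b    c  
>  s0     s1   s2   s3 
   s1     s4   s5   s6 
   s2     s7   s8   s9 
   s3    s10  s11  s12 
   s4     s4   s5   s6 
   s5     s7   s8   s9 
   s6    s10  s11  s12 
   s7     s4   s5   s6 
   s8     s7   s8   s9 
   s9    s10  s11  s12 
 * s10    s4   s5   s6 
 * s11    s7   s8   s9 
 * s12   s10  s11  s12 
(> = start, * = accepting)

start=s0; accept=s10,s11,s12; s0-a>s1; s0-b>s2; s0-c>s3; s1-a>s4; s1-b>s5; s1-c>s6; s2-a>s7; s2-b>s8; s2-c>s9; s3-a>s10; s3-b>s11; s3-c>s12; s4-a>s4; s4-b>s5; s4-c>s6; s5-a>s7; s5-b>s8; s5-c>s9; s6-a>s10; s6-b>s11; s6-c>s12; s7-a>s4; s7-b>s5; s7-c>s6; s8-a>s7; s8-b>s8; s8-c>s9; s9-a>s10; s9-b>s11; s9-c>s12; s10-a>s4; s10-b>s5; s10-c>s6; s11-a>s7; s11-b>s8; s11-c>s9; s12-a>s10; s12-b>s11; s12-c>s12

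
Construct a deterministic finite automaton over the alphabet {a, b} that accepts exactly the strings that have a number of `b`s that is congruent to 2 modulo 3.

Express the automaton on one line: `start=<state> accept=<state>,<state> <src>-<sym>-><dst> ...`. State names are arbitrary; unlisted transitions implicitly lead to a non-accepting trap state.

Keep the running count of `b`s modulo 3: each `b` advances along the cycle q0 → q1 → q2 → q0 while other symbols loop. Accept at q2.
        a   b  
>  q0   q0  q1 
   q1   q1  q2 
 * q2   q2  q0 
(> = start, * = accepting)

start=q0 accept=q2 q0-a->q0 q0-b->q1 q1-a->q1 q1-b->q2 q2-a->q2 q2-b->q0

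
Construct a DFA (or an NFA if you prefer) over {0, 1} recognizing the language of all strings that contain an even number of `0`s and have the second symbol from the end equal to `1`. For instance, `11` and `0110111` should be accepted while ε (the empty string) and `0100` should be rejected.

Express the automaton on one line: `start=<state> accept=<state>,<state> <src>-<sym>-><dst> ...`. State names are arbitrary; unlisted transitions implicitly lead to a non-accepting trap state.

Handle the two conditions separately and then intersect. One (2 states) tracks the count of `0`s modulo 2; the other (7 states) tracks the last 2 symbols read. Each combined state is a pair, one component from each; accept when both components accept.
With 11 states:
          0    1  
>  s0     s1   s2 
   s1     s3   s4 
   s2     s5   s6 
   s3     s7   s8 
   s4     s9  s10 
   s5     s3   s4 
 * s6     s5   s6 
   s7     s3   s4 
   s8     s5   s6 
 * s9     s7   s8 
   s10    s9  s10 
(> = start, * = accepting)

start=s0 accept=s6,s9 s0-0->s1 s0-1->s2 s1-0->s3 s1-1->s4 s2-0->s5 s2-1->s6 s3-0->s7 s3-1->s8 s4-0->s9 s4-1->s10 s5-0->s3 s5-1->s4 s6-0->s5 s6-1->s6 s7-0->s3 s7-1->s4 s8-0->s5 s8-1->s6 s9-0->s7 s9-1->s8 s10-0->s9 s10-1->s10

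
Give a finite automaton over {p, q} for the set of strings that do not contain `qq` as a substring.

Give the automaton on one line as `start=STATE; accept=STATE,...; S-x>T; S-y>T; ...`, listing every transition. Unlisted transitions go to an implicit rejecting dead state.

start=S0; accept=S0,S1; S0-p>S0; S0-q>S1; S1-p>S0; S1-q>S2; S2-p>S2; S2-q>S2

Track partial matches of the forbidden pattern `qq`. State S2 is a dead state reached once `qq` has occurred; every other state accepts. S0 means no part of `qq` is currently matched.
3 states suffice.
        p   q  
>* S0   S0  S1 
 * S1   S0  S2 
   S2   S2  S2 
(> = start, * = accepting)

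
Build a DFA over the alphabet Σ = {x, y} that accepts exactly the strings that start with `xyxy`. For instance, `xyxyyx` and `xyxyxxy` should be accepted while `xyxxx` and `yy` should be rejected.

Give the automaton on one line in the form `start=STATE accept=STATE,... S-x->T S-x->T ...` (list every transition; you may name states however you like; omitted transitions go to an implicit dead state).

start=s0 accept=s4 s0-x->s1 s0-y->s5 s1-x->s5 s1-y->s2 s2-x->s3 s2-y->s5 s3-x->s5 s3-y->s4 s4-x->s4 s4-y->s4 s5-x->s5 s5-y->s5

Walk along `xyxy` while the input agrees: from s0 take `x` to s1, and so on. Any deviation drops to the rejecting sink s5. Once s4 is reached the prefix is confirmed and every continuation is accepted.
6 states suffice.
        x   y  
>  s0   s1  s5 
   s1   s5  s2 
   s2   s3  s5 
   s3   s5  s4 
 * s4   s4  s4 
   s5   s5  s5 
(> = start, * = accepting)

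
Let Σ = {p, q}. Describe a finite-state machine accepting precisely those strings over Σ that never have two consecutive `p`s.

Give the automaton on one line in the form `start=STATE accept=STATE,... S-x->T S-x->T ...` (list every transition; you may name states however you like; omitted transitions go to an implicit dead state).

This is the complement of 'contains `pp`'. Use the same substring-matching states — S0 through S2 holding how much of `pp` has just been matched — but flip the accepting set: everything except the trap S2 accepts.
With 3 states:
        p   q  
>* S0   S1  S0 
 * S1   S2  S0 
   S2   S2  S2 
(> = start, * = accepting)

start=S0 accept=S0,S1 S0-p->S1 S0-q->S0 S1-p->S2 S1-q->S0 S2-p->S2 S2-q->S2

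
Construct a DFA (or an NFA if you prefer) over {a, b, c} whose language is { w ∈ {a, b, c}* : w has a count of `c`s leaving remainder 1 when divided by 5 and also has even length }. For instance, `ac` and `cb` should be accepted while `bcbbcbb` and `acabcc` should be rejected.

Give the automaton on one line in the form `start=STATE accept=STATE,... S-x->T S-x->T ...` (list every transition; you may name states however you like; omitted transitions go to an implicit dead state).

start=S0 accept=S3 S0-a->S1 S0-b->S1 S0-c->S2 S1-a->S0 S1-b->S0 S1-c->S3 S2-a->S3 S2-b->S3 S2-c->S4 S3-a->S2 S3-b->S2 S3-c->S5 S4-a->S5 S4-b->S5 S4-c->S6 S5-a->S4 S5-b->S4 S5-c->S7 S6-a->S7 S6-b->S7 S6-c->S8 S7-a->S6 S7-b->S6 S7-c->S9 S8-a->S9 S8-b->S9 S8-c->S1 S9-a->S8 S9-b->S8 S9-c->S0

Run two small machines in parallel and take their product. One (5 states) tracks the count of `c`s modulo 5; the other (2 states) tracks the input length modulo 2. Each combined state is a pair, one component from each; accept when both components accept.
A 10-state machine:
        a   b   c  
>  S0   S1  S1  S2 
   S1   S0  S0  S3 
   S2   S3  S3  S4 
 * S3   S2  S2  S5 
   S4   S5  S5  S6 
   S5   S4  S4  S7 
   S6   S7  S7  S8 
   S7   S6  S6  S9 
   S8   S9  S9  S1 
   S9   S8  S8  S0 
(> = start, * = accepting)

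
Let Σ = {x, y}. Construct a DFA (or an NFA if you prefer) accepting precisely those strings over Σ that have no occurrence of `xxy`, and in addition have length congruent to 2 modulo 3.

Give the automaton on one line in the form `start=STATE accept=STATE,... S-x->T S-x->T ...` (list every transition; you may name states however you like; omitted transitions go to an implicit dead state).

start=q0 accept=q3,q4,q5 q0-x->q1 q0-y->q2 q1-x->q3 q1-y->q4 q2-x->q5 q2-y->q4 q3-x->q6 q3-y->q7 q4-x->q8 q4-y->q0 q5-x->q6 q5-y->q0 q6-x->q9 q6-y->q10 q7-x->q10 q7-y->q10 q8-x->q9 q8-y->q2 q9-x->q3 q9-y->q11 q10-x->q11 q10-y->q11 q11-x->q7 q11-y->q7

Run two small machines in parallel and take their product. One (4 states) tracks partial matches of the forbidden pattern `xxy`; the other (3 states) tracks the input length modulo 3. Each combined state is a pair, one component from each; accept when both components accept.
With 12 states:
          x    y  
>  q0     q1   q2 
   q1     q3   q4 
   q2     q5   q4 
 * q3     q6   q7 
 * q4     q8   q0 
 * q5     q6   q0 
   q6     q9  q10 
   q7    q10  q10 
   q8     q9   q2 
   q9     q3  q11 
   q10   q11  q11 
   q11    q7   q7 
(> = start, * = accepting)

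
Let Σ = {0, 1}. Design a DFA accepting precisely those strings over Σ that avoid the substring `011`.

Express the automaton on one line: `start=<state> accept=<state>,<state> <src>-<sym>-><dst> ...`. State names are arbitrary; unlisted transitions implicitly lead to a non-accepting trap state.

This is the complement of 'contains `011`'. Use the same substring-matching states — A through D holding how much of `011` has just been matched — but flip the accepting set: everything except the trap D accepts.
With 4 states:
       0  1 
>* A   B  A 
 * B   B  C 
 * C   B  D 
   D   D  D 
(> = start, * = accepting)

start=A accept=A,B,C A-0->B A-1->A B-0->B B-1->C C-0->B C-1->D D-0->D D-1->D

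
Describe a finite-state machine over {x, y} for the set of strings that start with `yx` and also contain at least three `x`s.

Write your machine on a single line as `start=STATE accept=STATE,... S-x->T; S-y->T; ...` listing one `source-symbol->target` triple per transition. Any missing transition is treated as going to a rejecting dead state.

start=s0; accept=s5; s0-x->s1; s0-y->s2; s1-x->s1; s1-y->s1; s2-x->s3; s2-y->s1; s3-x->s4; s3-y->s3; s4-x->s5; s4-y->s4; s5-x->s5; s5-y->s5

Build one automaton per condition and run them in lockstep. The first has 4 states tracking whether the input so far still matches the prefix `yx`; the second has 5 states tracking the count of `x`s, saturating at 4. A product state is a pair (one from each), accepting exactly when both do. After merging equivalent states the machine shrinks.
        x   y  
>  s0   s1  s2 
   s1   s1  s1 
   s2   s3  s1 
   s3   s4  s3 
   s4   s5  s4 
 * s5   s5  s5 
(> = start, * = accepting)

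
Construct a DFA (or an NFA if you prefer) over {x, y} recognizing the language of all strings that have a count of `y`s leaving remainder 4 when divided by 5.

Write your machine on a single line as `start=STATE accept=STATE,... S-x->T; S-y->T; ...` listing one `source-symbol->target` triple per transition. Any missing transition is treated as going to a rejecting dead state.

The only thing that matters is how many `y`s have appeared, reduced mod 5. Use one state per residue: q0 for 0, …, q4 for 4. Reading `y` moves to the next residue; anything else stays put. q4 is accepting.
A 5-state machine:
        x   y  
>  q0   q0  q1 
   q1   q1  q2 
   q2   q2  q3 
   q3   q3  q4 
 * q4   q4  q0 
(> = start, * = accepting)

start=q0; accept=q4; q0-x->q0; q0-y->q1; q1-x->q1; q1-y->q2; q2-x->q2; q2-y->q3; q3-x->q3; q3-y->q4; q4-x->q4; q4-y->q0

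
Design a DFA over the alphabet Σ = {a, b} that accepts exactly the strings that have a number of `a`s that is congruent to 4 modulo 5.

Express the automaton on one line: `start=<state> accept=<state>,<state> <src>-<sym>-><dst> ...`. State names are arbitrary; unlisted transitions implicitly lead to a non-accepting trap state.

Keep the running count of `a`s modulo 5: each `a` advances along the cycle s0 → s1 → s2 → s3 → s4 → s0 while other symbols loop. Accept at s4.
        a   b  
>  s0   s1  s0 
   s1   s2  s1 
   s2   s3  s2 
   s3   s4  s3 
 * s4   s0  s4 
(> = start, * = accepting)

start=s0 accept=s4 s0-a->s1 s0-b->s0 s1-a->s2 s1-b->s1 s2-a->s3 s2-b->s2 s3-a->s4 s3-b->s3 s4-a->s0 s4-b->s4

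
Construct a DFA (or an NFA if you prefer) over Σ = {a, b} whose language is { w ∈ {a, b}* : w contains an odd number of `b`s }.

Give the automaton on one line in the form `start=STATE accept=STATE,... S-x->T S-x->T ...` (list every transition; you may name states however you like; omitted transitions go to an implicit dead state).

Keep the running count of `b`s modulo 2: each `b` advances along the cycle s0 → s1 → s0 while other symbols loop. Accept at s1.
A 2-state machine:
        a   b  
>  s0   s0  s1 
 * s1   s1  s0 
(> = start, * = accepting)

start=s0 accept=s1 s0-a->s0 s0-b->s1 s1-a->s1 s1-b->s0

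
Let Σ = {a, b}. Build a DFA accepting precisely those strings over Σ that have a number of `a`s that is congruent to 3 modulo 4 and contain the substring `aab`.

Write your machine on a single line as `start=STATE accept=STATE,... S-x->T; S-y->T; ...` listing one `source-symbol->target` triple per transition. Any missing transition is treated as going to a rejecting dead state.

start=s0; accept=s8; s0-a->s1; s0-b->s0; s1-a->s2; s1-b->s3; s2-a->s4; s2-b->s5; s3-a->s6; s3-b->s3; s4-a->s7; s4-b->s8; s5-a->s8; s5-b->s5; s6-a->s4; s6-b->s9; s7-a->s10; s7-b->s11; s8-a->s11; s8-b->s8; s9-a->s12; s9-b->s9; s10-a->s2; s10-b->s13; s11-a->s13; s11-b->s11; s12-a->s7; s12-b->s14; s13-a->s5; s13-b->s13; s14-a->s15; s14-b->s14; s15-a->s10; s15-b->s0

Run two small machines in parallel and take their product. The first has 4 states tracking the count of `a`s modulo 4; the second has 4 states tracking whether and how much of `aab` has been seen. A product state is a pair (one from each), accepting exactly when both do.
16 states suffice.
          a    b  
>  s0     s1   s0 
   s1     s2   s3 
   s2     s4   s5 
   s3     s6   s3 
   s4     s7   s8 
   s5     s8   s5 
   s6     s4   s9 
   s7    s10  s11 
 * s8    s11   s8 
   s9    s12   s9 
   s10    s2  s13 
   s11   s13  s11 
   s12    s7  s14 
   s13    s5  s13 
   s14   s15  s14 
   s15   s10   s0 
(> = start, * = accepting)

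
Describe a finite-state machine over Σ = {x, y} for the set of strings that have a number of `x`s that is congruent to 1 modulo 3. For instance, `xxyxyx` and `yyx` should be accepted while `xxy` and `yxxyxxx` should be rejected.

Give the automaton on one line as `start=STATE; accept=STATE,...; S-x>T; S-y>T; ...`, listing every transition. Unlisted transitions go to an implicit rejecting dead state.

start=q0; accept=q1; q0-x>q1; q0-y>q0; q1-x>q2; q1-y>q1; q2-x>q0; q2-y>q2

Keep the running count of `x`s modulo 3: each `x` advances along the cycle q0 → q1 → q2 → q0 while other symbols loop. Accept at q1.
        x   y  
>  q0   q1  q0 
 * q1   q2  q1 
   q2   q0  q2 
(> = start, * = accepting)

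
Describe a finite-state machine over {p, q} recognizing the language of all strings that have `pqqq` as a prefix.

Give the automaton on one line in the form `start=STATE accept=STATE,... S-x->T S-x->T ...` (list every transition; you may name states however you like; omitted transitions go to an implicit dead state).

Walk along `pqqq` while the input agrees: from S0 take `p` to S1, and so on. Any deviation drops to the rejecting sink S5. Once S4 is reached the prefix is confirmed and every continuation is accepted.
        p   q  
>  S0   S1  S5 
   S1   S5  S2 
   S2   S5  S3 
   S3   S5  S4 
 * S4   S4  S4 
   S5   S5  S5 
(> = start, * = accepting)

start=S0 accept=S4 S0-p->S1 S0-q->S5 S1-p->S5 S1-q->S2 S2-p->S5 S2-q->S3 S3-p->S5 S3-q->S4 S4-p->S4 S4-q->S4 S5-p->S5 S5-q->S5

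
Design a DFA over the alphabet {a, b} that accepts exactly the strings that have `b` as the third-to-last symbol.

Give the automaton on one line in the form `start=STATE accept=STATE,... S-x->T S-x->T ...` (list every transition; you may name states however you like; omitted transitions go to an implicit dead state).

start=S0 accept=S11,S12,S13,S14 S0-a->S1 S0-b->S2 S1-a->S3 S1-b->S4 S2-a->S5 S2-b->S6 S3-a->S7 S3-b->S8 S4-a->S9 S4-b->S10 S5-a->S11 S5-b->S12 S6-a->S13 S6-b->S14 S7-a->S7 S7-b->S8 S8-a->S9 S8-b->S10 S9-a->S11 S9-b->S12 S10-a->S13 S10-b->S14 S11-a->S7 S11-b->S8 S12-a->S9 S12-b->S10 S13-a->S11 S13-b->S12 S14-a->S13 S14-b->S14

A DFA must remember the last 3 symbols (since which symbol is third-to-last isn't known until the input ends). Use one state per possible window of the last ≤3 symbols; accept from those whose window starts with `b`.
A 15-state machine:
          a    b  
>  S0     S1   S2 
   S1     S3   S4 
   S2     S5   S6 
   S3     S7   S8 
   S4     S9  S10 
   S5    S11  S12 
   S6    S13  S14 
   S7     S7   S8 
   S8     S9  S10 
   S9    S11  S12 
   S10   S13  S14 
 * S11    S7   S8 
 * S12    S9  S10 
 * S13   S11  S12 
 * S14   S13  S14 
(> = start, * = accepting)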